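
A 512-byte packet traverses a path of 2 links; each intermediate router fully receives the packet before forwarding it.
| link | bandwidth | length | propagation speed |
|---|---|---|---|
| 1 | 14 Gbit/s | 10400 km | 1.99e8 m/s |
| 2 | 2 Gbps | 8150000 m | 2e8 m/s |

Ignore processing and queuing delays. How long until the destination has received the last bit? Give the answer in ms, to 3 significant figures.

93.0 ms

L = 512 × 8 = 4096 bits.
Transmission delays (L/R per hop): 0.000292571, 0.002048 ms; sum = 0.00234057 ms.
Propagation delays (d/s per hop): 52.2613, 40.75 ms; sum = 93.0113 ms.
End-to-end = 93.0 ms.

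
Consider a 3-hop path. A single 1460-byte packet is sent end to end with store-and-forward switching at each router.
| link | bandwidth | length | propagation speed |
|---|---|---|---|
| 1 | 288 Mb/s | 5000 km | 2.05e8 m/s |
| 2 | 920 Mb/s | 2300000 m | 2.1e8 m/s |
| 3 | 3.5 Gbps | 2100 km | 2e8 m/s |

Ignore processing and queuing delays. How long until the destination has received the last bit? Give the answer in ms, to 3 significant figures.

45.9 ms

L = 1460 × 8 = 11680 bits.
Transmission delays (L/R per hop): 0.0405556, 0.0126957, 0.00333714 ms; sum = 0.0565884 ms.
Propagation delays (d/s per hop): 24.3902, 10.9524, 10.5 ms; sum = 45.8426 ms.
End-to-end = 45.9 ms.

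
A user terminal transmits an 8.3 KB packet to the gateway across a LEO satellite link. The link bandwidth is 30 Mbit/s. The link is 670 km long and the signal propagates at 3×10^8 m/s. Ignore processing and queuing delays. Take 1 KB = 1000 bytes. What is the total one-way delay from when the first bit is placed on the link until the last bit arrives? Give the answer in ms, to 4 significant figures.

L = 66400 bits.
Transmission delay = L/R = 66400 / 30000000 = 2.21333 ms.
Propagation delay = d/s = 670000 m / 300000000 m/s = 2.23333 ms.
Total = 4.447 ms.

4.447 ms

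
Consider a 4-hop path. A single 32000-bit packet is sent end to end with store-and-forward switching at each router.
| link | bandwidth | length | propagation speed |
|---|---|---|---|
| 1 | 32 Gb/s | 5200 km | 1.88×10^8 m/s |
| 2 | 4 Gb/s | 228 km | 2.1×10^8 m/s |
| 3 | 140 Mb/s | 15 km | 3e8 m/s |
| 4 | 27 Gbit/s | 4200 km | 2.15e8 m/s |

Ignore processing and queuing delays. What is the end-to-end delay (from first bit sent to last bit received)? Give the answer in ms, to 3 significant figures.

Transmission delays (L/R per hop): 0.001, 0.008, 0.228571, 0.00118519 ms; sum = 0.238757 ms.
Propagation delays (d/s per hop): 27.6596, 1.08571, 0.05, 19.5349 ms; sum = 48.3302 ms.
End-to-end = 48.6 ms.

48.6 ms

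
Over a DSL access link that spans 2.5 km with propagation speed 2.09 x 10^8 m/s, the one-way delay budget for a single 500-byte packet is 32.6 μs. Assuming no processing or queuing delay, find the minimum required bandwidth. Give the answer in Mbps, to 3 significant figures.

L = 4000 bits.
Propagation delay = 2500 / 209000000 = 11.9617 μs.
Transmission budget = 32.6 − 11.9617 = 20.6383 μs.
R ≥ L / t_tx = 4000 bits / 2.06383e-05 s = 194 Mbps.

194 Mbps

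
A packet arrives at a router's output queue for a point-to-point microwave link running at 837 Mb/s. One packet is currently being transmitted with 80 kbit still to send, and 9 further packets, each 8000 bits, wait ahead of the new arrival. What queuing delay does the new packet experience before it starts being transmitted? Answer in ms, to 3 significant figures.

Each queued packet: L/R = 8000/837000000 = 0.00955795 ms.
9 queued → 0.0860215 ms.
Plus remaining 80000 bits of current packet: 0.0955795 ms.
Queuing delay = 0.182 ms.

0.182 ms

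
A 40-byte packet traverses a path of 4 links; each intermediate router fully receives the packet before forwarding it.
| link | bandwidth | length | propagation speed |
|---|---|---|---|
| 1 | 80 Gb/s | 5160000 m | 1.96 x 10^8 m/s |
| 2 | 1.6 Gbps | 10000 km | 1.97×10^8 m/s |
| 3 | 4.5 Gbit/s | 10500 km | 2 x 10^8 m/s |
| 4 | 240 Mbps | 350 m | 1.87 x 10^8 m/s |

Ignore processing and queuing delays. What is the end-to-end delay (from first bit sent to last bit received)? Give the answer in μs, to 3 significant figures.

130000 μs

L = 40 × 8 = 320 bits.
Transmission delays (L/R per hop): 0.004, 0.2, 0.0711111, 1.33333 μs; sum = 1.60844 μs.
Propagation delays (d/s per hop): 26326.5, 50761.4, 52500, 1.87166 μs; sum = 129590 μs.
End-to-end = 130000 μs.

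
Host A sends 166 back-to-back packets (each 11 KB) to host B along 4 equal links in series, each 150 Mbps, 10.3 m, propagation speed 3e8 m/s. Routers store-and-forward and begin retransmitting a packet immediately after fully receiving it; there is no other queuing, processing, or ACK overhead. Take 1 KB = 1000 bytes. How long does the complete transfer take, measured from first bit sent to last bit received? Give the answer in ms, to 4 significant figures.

99.15 ms

Per-hop transmission t_tx = L/R = 88000/150000000 = 0.586667 ms.
Per-hop propagation t_prop = 10.3/300000000 = 3.43333e-05 ms.
Pipeline fill: first packet needs 4·t_tx to clear all hops; remaining 165 packets each add one t_tx.
Total = (4+166-1)·t_tx + 4·t_prop = 169·0.586667 + 4·3.43333e-05 = 99.15 ms.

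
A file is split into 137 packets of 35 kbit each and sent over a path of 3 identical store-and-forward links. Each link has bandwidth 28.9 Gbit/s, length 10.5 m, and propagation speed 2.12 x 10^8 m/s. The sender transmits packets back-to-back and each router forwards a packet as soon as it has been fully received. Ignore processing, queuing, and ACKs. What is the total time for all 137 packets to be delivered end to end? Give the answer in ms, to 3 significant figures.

0.168 ms

Per-hop transmission t_tx = L/R = 35000/28900000000 = 0.00121107 ms.
Per-hop propagation t_prop = 10.5/212000000 = 4.95283e-05 ms.
Pipeline fill: first packet needs 3·t_tx to clear all hops; remaining 136 packets each add one t_tx.
Total = (3+137-1)·t_tx + 3·t_prop = 139·0.00121107 + 3·4.95283e-05 = 0.168 ms.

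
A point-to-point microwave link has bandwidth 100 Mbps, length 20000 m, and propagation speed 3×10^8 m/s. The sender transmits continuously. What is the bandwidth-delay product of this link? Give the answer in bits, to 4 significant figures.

6667 bits

Propagation delay = 20000 / 300000000 = 6.66667e-05 s.
BDP = R × t_prop = 100000000 × 6.66667e-05 = 6666.67 bits.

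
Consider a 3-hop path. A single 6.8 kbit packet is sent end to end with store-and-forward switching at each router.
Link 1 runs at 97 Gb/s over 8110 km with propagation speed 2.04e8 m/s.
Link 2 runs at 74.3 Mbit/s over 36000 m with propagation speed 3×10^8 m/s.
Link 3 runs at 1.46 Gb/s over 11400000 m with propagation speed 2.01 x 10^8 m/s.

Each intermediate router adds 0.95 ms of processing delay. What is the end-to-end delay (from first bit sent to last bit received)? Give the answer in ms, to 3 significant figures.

98.6 ms

L = 6800 bits.
Transmission delays (L/R per hop): 7.01031e-05, 0.0915209, 0.00465753 ms; sum = 0.0962485 ms.
Propagation delays (d/s per hop): 39.7549, 0.12, 56.7164 ms; sum = 96.5913 ms.
Processing at 2 router(s): 2 × 0.95 ms = 1.9 ms.
End-to-end = 98.6 ms.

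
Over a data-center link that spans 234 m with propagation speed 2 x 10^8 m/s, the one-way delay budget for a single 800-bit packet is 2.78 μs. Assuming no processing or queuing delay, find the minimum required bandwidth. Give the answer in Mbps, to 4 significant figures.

496.9 Mbps

Propagation delay = 234 / 200000000 = 1.17 μs.
Transmission budget = 2.78 − 1.17 = 1.61 μs.
R ≥ L / t_tx = 800 bits / 1.61e-06 s = 496.9 Mbps.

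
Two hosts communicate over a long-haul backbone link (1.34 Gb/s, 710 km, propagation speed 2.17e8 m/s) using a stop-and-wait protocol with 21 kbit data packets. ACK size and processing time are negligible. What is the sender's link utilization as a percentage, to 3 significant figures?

t_tx = L/R = 21000/1340000000 = 1.56716e-05 s.
t_prop = 710000/217000000 = 0.00327189 s; RTT = 0.00654378 s.
Cycle = t_tx + RTT = 0.00655945 s.
Utilization = t_tx / cycle = 1.56716e-05/0.00655945 = 0.239 %.

0.239 %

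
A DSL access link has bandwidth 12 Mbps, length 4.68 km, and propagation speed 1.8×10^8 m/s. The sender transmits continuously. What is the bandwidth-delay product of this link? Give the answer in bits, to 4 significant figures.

Propagation delay = 4680 / 180000000 = 2.6e-05 s.
BDP = R × t_prop = 12000000 × 2.6e-05 = 312 bits.

312.0 bits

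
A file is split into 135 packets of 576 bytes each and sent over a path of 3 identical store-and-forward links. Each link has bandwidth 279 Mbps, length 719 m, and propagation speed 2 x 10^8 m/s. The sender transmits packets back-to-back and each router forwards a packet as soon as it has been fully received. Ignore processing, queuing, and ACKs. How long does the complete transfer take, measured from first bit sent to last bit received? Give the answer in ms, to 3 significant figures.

Per-hop transmission t_tx = L/R = 4608/279000000 = 0.0165161 ms.
Per-hop propagation t_prop = 719/200000000 = 0.003595 ms.
Pipeline fill: first packet needs 3·t_tx to clear all hops; remaining 134 packets each add one t_tx.
Total = (3+135-1)·t_tx + 3·t_prop = 137·0.0165161 + 3·0.003595 = 2.27 ms.

2.27 ms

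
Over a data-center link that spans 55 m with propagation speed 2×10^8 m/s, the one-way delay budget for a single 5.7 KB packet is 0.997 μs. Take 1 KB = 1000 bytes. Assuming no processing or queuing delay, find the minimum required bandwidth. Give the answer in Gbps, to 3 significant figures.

L = 45600 bits.
Propagation delay = 55 / 200000000 = 0.275 μs.
Transmission budget = 0.997 − 0.275 = 0.722 μs.
R ≥ L / t_tx = 45600 bits / 7.22e-07 s = 63.2 Gbps.

63.2 Gbps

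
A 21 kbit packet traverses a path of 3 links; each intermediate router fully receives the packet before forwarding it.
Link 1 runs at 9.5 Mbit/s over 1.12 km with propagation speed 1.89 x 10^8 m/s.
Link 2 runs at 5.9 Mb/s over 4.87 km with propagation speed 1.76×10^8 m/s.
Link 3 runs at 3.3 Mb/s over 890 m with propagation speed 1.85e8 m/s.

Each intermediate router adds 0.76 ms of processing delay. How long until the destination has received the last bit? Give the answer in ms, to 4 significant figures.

L = 21000 bits.
Transmission delays (L/R per hop): 2.21053, 3.55932, 6.36364 ms; sum = 12.1335 ms.
Propagation delays (d/s per hop): 0.00592593, 0.0276705, 0.00481081 ms; sum = 0.0384072 ms.
Processing at 2 router(s): 2 × 0.76 ms = 1.52 ms.
End-to-end = 13.69 ms.

13.69 ms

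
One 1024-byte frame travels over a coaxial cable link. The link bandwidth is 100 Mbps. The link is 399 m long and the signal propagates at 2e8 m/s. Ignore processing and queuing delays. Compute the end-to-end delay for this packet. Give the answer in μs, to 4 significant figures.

83.92 μs

L = 1024 × 8 = 8192 bits.
Transmission delay = L/R = 8192 / 100000000 = 81.92 μs.
Propagation delay = d/s = 399 m / 200000000 m/s = 1.995 μs.
Total = 83.92 μs.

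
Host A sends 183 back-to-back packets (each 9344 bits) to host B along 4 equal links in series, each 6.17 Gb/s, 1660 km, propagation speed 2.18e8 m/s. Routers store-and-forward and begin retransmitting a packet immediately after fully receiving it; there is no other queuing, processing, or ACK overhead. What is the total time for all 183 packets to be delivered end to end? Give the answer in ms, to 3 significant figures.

30.7 ms

Per-hop transmission t_tx = L/R = 9344/6170000000 = 0.00151442 ms.
Per-hop propagation t_prop = 1660000/2.18e+08 = 7.61468 ms.
Pipeline fill: first packet needs 4·t_tx to clear all hops; remaining 182 packets each add one t_tx.
Total = (4+183-1)·t_tx + 4·t_prop = 186·0.00151442 + 4·7.61468 = 30.7 ms.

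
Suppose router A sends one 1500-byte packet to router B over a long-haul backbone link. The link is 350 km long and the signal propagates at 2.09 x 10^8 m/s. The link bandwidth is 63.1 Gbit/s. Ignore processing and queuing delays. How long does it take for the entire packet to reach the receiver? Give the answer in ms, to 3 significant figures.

L = 1500 × 8 = 12000 bits.
Transmission delay = L/R = 12000 / 63100000000 = 0.000190174 ms.
Propagation delay = d/s = 350000 m / 209000000 m/s = 1.67464 ms.
Total = 1.67 ms.

1.67 ms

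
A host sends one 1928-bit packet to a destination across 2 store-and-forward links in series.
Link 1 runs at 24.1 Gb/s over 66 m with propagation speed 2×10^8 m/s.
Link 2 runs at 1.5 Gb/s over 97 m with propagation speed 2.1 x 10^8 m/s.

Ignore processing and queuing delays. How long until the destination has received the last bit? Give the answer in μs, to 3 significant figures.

2.16 μs

Transmission delays (L/R per hop): 0.08, 1.28533 μs; sum = 1.36533 μs.
Propagation delays (d/s per hop): 0.33, 0.461905 μs; sum = 0.791905 μs.
End-to-end = 2.16 μs.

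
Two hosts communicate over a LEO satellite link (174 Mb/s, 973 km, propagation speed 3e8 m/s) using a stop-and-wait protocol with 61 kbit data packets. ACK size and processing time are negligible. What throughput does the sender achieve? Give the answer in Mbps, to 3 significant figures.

t_tx = L/R = 61000/174000000 = 0.000350575 s.
t_prop = 973000/300000000 = 0.00324333 s; RTT = 0.00648667 s.
Cycle = t_tx + RTT = 0.00683724 s.
Throughput = L / cycle = 61000 / 0.00683724 = 8.92 Mbps.

8.92 Mbps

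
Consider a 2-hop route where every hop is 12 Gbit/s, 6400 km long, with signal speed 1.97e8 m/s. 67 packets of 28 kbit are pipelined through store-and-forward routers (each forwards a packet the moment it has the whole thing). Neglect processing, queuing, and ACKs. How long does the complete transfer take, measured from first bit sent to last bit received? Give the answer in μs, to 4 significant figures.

65130 μs

Per-hop transmission t_tx = L/R = 28000/12000000000 = 2.33333 μs.
Per-hop propagation t_prop = 6400000/197000000 = 32487.3 μs.
Pipeline fill: first packet needs 2·t_tx to clear all hops; remaining 66 packets each add one t_tx.
Total = (2+67-1)·t_tx + 2·t_prop = 68·2.33333 + 2·32487.3 = 65130 μs.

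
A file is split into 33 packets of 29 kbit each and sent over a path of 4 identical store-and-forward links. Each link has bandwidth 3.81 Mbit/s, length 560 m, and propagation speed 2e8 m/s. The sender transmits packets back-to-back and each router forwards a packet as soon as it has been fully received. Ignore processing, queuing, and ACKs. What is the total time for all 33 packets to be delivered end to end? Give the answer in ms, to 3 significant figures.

274 ms

Per-hop transmission t_tx = L/R = 29000/3810000 = 7.61155 ms.
Per-hop propagation t_prop = 560/200000000 = 0.0028 ms.
Pipeline fill: first packet needs 4·t_tx to clear all hops; remaining 32 packets each add one t_tx.
Total = (4+33-1)·t_tx + 4·t_prop = 36·7.61155 + 4·0.0028 = 274 ms.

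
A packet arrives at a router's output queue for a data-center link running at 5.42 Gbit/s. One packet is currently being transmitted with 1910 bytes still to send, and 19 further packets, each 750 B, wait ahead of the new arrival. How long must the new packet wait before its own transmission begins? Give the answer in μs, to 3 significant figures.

23.9 μs

Each queued packet: L/R = 6000/5420000000 = 1.10701 μs.
19 queued → 21.0332 μs.
Plus remaining 15280 bits of current packet: 2.81919 μs.
Queuing delay = 23.9 μs.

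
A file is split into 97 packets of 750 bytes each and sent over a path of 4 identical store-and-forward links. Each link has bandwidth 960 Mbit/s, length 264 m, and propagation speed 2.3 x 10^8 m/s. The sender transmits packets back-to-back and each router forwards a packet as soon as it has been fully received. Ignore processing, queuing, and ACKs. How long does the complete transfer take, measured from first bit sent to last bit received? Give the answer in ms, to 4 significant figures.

Per-hop transmission t_tx = L/R = 6000/960000000 = 0.00625 ms.
Per-hop propagation t_prop = 264/2.3e+08 = 0.00114783 ms.
Pipeline fill: first packet needs 4·t_tx to clear all hops; remaining 96 packets each add one t_tx.
Total = (4+97-1)·t_tx + 4·t_prop = 100·0.00625 + 4·0.00114783 = 0.6296 ms.

0.6296 ms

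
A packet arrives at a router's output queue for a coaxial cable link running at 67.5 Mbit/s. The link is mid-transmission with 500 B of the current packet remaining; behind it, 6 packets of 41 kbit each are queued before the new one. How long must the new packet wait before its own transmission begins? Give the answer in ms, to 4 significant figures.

3.704 ms

Each queued packet: L/R = 41000/67500000 = 0.607407 ms.
6 queued → 3.64444 ms.
Plus remaining 4000 bits of current packet: 0.0592593 ms.
Queuing delay = 3.704 ms.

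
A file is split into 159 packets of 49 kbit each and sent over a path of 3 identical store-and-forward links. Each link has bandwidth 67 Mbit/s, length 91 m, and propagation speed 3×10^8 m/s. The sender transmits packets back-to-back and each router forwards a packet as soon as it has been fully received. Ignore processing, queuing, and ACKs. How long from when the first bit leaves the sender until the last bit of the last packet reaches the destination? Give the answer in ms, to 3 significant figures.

118 ms

Per-hop transmission t_tx = L/R = 49000/67000000 = 0.731343 ms.
Per-hop propagation t_prop = 91/300000000 = 0.000303333 ms.
Pipeline fill: first packet needs 3·t_tx to clear all hops; remaining 158 packets each add one t_tx.
Total = (3+159-1)·t_tx + 3·t_prop = 161·0.731343 + 3·0.000303333 = 118 ms.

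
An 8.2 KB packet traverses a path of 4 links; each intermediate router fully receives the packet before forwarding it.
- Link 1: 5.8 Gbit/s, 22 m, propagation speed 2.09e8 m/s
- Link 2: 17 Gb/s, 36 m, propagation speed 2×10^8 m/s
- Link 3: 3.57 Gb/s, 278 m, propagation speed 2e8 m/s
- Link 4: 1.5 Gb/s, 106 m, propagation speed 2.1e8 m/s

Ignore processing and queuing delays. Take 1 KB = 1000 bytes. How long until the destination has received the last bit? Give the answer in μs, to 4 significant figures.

L = 65600 bits.
Transmission delays (L/R per hop): 11.3103, 3.85882, 18.3754, 43.7333 μs; sum = 77.2779 μs.
Propagation delays (d/s per hop): 0.105263, 0.18, 1.39, 0.504762 μs; sum = 2.18003 μs.
End-to-end = 79.46 μs.

79.46 μs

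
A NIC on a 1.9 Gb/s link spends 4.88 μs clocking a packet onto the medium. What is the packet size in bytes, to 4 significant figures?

L = R × t_tx = 1900000000 b/s × 4.88e-06 s = 9272 bits.
In bytes: 9272 / 8 = 1159 bytes.

1159 bytes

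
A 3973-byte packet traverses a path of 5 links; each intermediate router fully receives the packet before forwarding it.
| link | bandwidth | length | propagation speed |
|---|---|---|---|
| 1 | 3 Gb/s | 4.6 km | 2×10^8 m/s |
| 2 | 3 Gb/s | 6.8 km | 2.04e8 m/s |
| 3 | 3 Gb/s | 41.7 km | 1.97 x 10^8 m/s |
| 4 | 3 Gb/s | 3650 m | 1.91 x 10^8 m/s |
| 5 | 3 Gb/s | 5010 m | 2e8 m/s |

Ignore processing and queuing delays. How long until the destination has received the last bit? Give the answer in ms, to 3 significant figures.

L = 3973 × 8 = 31784 bits.
Transmission delay per hop = L/R = 31784/3000000000 = 0.0105947 ms; 5 hops → 0.0529733 ms.
Propagation delays (d/s per hop): 0.023, 0.0333333, 0.211675, 0.0191099, 0.02505 ms; sum = 0.312168 ms.
End-to-end = 0.365 ms.

0.365 ms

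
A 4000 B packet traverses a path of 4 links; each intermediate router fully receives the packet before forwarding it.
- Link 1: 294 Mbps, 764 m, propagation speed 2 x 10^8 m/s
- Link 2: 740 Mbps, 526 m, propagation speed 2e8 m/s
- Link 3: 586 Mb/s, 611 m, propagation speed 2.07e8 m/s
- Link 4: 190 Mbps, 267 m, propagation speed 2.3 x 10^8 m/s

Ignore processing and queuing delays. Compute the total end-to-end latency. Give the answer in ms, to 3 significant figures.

0.386 ms

L = 4000 × 8 = 32000 bits.
Transmission delays (L/R per hop): 0.108844, 0.0432432, 0.0546075, 0.168421 ms; sum = 0.375115 ms.
Propagation delays (d/s per hop): 0.00382, 0.00263, 0.00295169, 0.00116087 ms; sum = 0.0105626 ms.
End-to-end = 0.386 ms.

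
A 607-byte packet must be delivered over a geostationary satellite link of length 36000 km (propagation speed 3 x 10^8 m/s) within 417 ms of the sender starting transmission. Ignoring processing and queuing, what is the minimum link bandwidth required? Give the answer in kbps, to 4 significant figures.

16.35 kbps

L = 4856 bits.
Propagation delay = 36000000 / 300000000 = 120 ms.
Transmission budget = 417 − 120 = 297 ms.
R ≥ L / t_tx = 4856 bits / 0.297 s = 16.35 kbps.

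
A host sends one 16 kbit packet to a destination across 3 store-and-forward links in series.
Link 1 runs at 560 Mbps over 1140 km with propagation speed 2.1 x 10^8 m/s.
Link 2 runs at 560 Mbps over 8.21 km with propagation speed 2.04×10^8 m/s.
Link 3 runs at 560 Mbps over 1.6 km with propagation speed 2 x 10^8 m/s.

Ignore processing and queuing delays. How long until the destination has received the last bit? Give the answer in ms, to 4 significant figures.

5.563 ms

L = 16000 bits.
Transmission delay per hop = L/R = 16000/560000000 = 0.0285714 ms; 3 hops → 0.0857143 ms.
Propagation delays (d/s per hop): 5.42857, 0.0402451, 0.008 ms; sum = 5.47682 ms.
End-to-end = 5.563 ms.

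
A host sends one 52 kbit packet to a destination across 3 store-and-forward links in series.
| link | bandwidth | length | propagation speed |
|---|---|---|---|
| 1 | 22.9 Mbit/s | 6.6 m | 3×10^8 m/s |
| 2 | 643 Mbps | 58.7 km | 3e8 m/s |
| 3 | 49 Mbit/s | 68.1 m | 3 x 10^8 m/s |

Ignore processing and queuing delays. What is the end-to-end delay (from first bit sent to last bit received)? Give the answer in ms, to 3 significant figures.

L = 52000 bits.
Transmission delays (L/R per hop): 2.27074, 0.0808709, 1.06122 ms; sum = 3.41284 ms.
Propagation delays (d/s per hop): 2.2e-05, 0.195667, 0.000227 ms; sum = 0.195916 ms.
End-to-end = 3.61 ms.

3.61 ms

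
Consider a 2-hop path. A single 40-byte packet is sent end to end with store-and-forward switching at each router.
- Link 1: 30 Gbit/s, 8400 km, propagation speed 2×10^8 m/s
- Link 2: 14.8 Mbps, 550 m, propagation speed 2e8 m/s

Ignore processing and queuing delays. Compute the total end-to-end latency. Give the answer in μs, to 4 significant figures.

42020 μs

L = 40 × 8 = 320 bits.
Transmission delays (L/R per hop): 0.0106667, 21.6216 μs; sum = 21.6323 μs.
Propagation delays (d/s per hop): 42000, 2.75 μs; sum = 42002.8 μs.
End-to-end = 42020 μs.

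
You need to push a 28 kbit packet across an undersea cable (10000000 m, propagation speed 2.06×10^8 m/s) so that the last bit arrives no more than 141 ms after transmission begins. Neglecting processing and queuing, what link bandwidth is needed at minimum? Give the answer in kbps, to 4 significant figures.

Propagation delay = 10000000 / 206000000 = 48.5437 ms.
Transmission budget = 141 − 48.5437 = 92.4563 ms.
R ≥ L / t_tx = 28000 bits / 0.0924563 s = 302.8 kbps.

302.8 kbps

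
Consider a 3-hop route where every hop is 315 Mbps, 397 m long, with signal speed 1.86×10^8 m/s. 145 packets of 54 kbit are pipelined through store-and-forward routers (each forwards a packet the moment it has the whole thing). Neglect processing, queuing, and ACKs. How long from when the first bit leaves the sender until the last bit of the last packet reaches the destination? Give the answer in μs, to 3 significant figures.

Per-hop transmission t_tx = L/R = 54000/315000000 = 171.429 μs.
Per-hop propagation t_prop = 397/186000000 = 2.13441 μs.
Pipeline fill: first packet needs 3·t_tx to clear all hops; remaining 144 packets each add one t_tx.
Total = (3+145-1)·t_tx + 3·t_prop = 147·171.429 + 3·2.13441 = 25200 μs.

25200 μs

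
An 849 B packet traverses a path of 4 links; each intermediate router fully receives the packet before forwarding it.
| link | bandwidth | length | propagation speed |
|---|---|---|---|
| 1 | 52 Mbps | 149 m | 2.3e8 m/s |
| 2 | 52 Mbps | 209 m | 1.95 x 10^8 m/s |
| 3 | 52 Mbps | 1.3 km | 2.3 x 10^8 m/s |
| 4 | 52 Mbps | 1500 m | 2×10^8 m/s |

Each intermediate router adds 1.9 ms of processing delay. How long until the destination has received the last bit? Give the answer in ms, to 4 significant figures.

6.237 ms

L = 849 × 8 = 6792 bits.
Transmission delay per hop = L/R = 6792/52000000 = 0.130615 ms; 4 hops → 0.522462 ms.
Propagation delays (d/s per hop): 0.000647826, 0.00107179, 0.00565217, 0.0075 ms; sum = 0.0148718 ms.
Processing at 3 router(s): 3 × 1.9 ms = 5.7 ms.
End-to-end = 6.237 ms.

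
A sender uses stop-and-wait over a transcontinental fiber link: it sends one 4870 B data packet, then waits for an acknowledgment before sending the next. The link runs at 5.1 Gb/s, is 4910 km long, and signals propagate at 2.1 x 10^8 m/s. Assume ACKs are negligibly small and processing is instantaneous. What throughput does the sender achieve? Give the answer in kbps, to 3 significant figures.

t_tx = L/R = 38960/5100000000 = 7.63922e-06 s.
t_prop = 4910000/210000000 = 0.023381 s; RTT = 0.0467619 s.
Cycle = t_tx + RTT = 0.0467695 s.
Throughput = L / cycle = 38960 / 0.0467695 = 833 kbps.

833 kbps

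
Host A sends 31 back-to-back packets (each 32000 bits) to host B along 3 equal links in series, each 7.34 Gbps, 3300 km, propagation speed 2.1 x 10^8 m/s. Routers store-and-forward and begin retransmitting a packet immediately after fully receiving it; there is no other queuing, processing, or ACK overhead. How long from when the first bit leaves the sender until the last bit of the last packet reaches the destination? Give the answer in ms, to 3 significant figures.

Per-hop transmission t_tx = L/R = 32000/7340000000 = 0.00435967 ms.
Per-hop propagation t_prop = 3300000/210000000 = 15.7143 ms.
Pipeline fill: first packet needs 3·t_tx to clear all hops; remaining 30 packets each add one t_tx.
Total = (3+31-1)·t_tx + 3·t_prop = 33·0.00435967 + 3·15.7143 = 47.3 ms.

47.3 ms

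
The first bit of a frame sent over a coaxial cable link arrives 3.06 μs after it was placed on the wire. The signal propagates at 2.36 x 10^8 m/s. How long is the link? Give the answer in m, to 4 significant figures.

722.2 m

d = s × t_prop = 236000000 × 3.06e-06 = 722.2 m.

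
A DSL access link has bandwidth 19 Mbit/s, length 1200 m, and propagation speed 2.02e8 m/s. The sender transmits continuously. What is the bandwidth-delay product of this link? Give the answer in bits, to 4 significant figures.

Propagation delay = 1200 / 202000000 = 5.94059e-06 s.
BDP = R × t_prop = 19000000 × 5.94059e-06 = 112.871 bits.

112.9 bits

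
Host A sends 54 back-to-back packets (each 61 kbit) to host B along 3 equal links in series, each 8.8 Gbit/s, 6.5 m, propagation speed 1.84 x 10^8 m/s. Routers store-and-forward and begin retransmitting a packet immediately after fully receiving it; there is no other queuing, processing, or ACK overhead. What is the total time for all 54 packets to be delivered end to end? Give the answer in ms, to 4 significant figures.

0.3883 ms

Per-hop transmission t_tx = L/R = 61000/8800000000 = 0.00693182 ms.
Per-hop propagation t_prop = 6.5/184000000 = 3.53261e-05 ms.
Pipeline fill: first packet needs 3·t_tx to clear all hops; remaining 53 packets each add one t_tx.
Total = (3+54-1)·t_tx + 3·t_prop = 56·0.00693182 + 3·3.53261e-05 = 0.3883 ms.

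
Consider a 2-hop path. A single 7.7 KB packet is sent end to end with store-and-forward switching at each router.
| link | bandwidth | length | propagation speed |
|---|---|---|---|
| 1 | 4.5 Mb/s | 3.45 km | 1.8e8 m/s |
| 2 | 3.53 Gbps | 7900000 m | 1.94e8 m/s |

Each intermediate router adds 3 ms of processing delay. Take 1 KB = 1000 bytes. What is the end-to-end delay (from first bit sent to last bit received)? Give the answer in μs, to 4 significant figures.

57450 μs

L = 61600 bits.
Transmission delays (L/R per hop): 13688.9, 17.4504 μs; sum = 13706.3 μs.
Propagation delays (d/s per hop): 19.1667, 40721.6 μs; sum = 40740.8 μs.
Processing at 1 router(s): 1 × 3 ms = 3000 μs.
End-to-end = 57450 μs.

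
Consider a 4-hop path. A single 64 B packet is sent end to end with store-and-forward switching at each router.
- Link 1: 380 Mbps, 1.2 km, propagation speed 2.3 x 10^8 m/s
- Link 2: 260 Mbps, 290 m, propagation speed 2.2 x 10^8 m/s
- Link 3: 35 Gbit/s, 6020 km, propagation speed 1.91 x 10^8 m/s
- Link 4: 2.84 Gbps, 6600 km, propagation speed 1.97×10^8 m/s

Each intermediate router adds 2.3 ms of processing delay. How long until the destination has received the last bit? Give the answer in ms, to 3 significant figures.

71.9 ms

L = 64 × 8 = 512 bits.
Transmission delays (L/R per hop): 0.00134737, 0.00196923, 1.46286e-05, 0.000180282 ms; sum = 0.00351151 ms.
Propagation delays (d/s per hop): 0.00521739, 0.00131818, 31.5183, 33.5025 ms; sum = 65.0274 ms.
Processing at 3 router(s): 3 × 2.3 ms = 6.9 ms.
End-to-end = 71.9 ms.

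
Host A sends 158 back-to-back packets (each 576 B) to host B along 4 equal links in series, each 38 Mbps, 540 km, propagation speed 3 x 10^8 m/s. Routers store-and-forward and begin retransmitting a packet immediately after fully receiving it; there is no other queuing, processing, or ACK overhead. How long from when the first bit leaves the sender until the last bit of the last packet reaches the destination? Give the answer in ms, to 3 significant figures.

26.7 ms

Per-hop transmission t_tx = L/R = 4608/38000000 = 0.121263 ms.
Per-hop propagation t_prop = 540000/300000000 = 1.8 ms.
Pipeline fill: first packet needs 4·t_tx to clear all hops; remaining 157 packets each add one t_tx.
Total = (4+158-1)·t_tx + 4·t_prop = 161·0.121263 + 4·1.8 = 26.7 ms.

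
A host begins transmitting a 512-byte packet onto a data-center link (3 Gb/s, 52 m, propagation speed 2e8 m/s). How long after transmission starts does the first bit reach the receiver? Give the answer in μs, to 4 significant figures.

0.2600 μs

First bit experiences only propagation delay: d/s = 52/200000000 = 0.2600 μs.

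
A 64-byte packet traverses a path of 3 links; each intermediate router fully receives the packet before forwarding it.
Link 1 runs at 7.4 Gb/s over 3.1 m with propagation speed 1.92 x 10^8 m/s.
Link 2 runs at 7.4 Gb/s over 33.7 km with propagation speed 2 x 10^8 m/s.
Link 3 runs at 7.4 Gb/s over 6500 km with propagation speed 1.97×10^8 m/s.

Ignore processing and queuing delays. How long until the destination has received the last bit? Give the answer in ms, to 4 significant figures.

L = 64 × 8 = 512 bits.
Transmission delay per hop = L/R = 512/7400000000 = 6.91892e-05 ms; 3 hops → 0.000207568 ms.
Propagation delays (d/s per hop): 1.61458e-05, 0.1685, 32.9949 ms; sum = 33.1634 ms.
End-to-end = 33.16 ms.

33.16 ms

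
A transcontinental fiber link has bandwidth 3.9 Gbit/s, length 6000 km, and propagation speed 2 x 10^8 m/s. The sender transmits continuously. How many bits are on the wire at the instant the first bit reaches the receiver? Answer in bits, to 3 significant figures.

117000000 bits

Propagation delay = 6000000 / 200000000 = 0.03 s.
BDP = R × t_prop = 3900000000 × 0.03 = 117000000 bits.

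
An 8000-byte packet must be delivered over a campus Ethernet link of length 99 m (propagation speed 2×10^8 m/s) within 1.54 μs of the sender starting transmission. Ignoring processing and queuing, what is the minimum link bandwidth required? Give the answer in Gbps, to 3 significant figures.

61.2 Gbps

L = 64000 bits.
Propagation delay = 99 / 200000000 = 0.495 μs.
Transmission budget = 1.54 − 0.495 = 1.045 μs.
R ≥ L / t_tx = 64000 bits / 1.045e-06 s = 61.2 Gbps.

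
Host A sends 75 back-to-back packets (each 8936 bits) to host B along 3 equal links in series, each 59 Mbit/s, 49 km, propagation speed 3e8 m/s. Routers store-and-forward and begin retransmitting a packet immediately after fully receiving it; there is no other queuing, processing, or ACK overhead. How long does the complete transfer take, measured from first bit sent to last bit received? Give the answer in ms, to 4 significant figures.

Per-hop transmission t_tx = L/R = 8936/59000000 = 0.151458 ms.
Per-hop propagation t_prop = 49000/300000000 = 0.163333 ms.
Pipeline fill: first packet needs 3·t_tx to clear all hops; remaining 74 packets each add one t_tx.
Total = (3+75-1)·t_tx + 3·t_prop = 77·0.151458 + 3·0.163333 = 12.15 ms.

12.15 ms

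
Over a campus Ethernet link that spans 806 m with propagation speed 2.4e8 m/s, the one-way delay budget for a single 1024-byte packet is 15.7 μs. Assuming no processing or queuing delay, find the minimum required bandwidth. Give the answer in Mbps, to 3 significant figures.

664 Mbps

L = 8192 bits.
Propagation delay = 806 / 240000000 = 3.35833 μs.
Transmission budget = 15.7 − 3.35833 = 12.3417 μs.
R ≥ L / t_tx = 8192 bits / 1.23417e-05 s = 664 Mbps.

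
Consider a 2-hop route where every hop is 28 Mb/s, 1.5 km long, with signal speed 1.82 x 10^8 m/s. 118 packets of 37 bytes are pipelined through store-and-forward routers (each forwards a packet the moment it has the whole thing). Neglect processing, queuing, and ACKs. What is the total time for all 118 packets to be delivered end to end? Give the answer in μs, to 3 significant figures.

Per-hop transmission t_tx = L/R = 296/28000000 = 10.5714 μs.
Per-hop propagation t_prop = 1500/182000000 = 8.24176 μs.
Pipeline fill: first packet needs 2·t_tx to clear all hops; remaining 117 packets each add one t_tx.
Total = (2+118-1)·t_tx + 2·t_prop = 119·10.5714 + 2·8.24176 = 1270 μs.

1270 μs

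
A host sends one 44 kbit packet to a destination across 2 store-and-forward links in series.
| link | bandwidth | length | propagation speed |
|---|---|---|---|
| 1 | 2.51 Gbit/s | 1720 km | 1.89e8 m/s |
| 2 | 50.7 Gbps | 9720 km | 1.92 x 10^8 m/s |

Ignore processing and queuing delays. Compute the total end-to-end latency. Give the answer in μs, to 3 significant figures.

59700 μs

L = 44000 bits.
Transmission delays (L/R per hop): 17.5299, 0.86785 μs; sum = 18.3977 μs.
Propagation delays (d/s per hop): 9100.53, 50625 μs; sum = 59725.5 μs.
End-to-end = 59700 μs.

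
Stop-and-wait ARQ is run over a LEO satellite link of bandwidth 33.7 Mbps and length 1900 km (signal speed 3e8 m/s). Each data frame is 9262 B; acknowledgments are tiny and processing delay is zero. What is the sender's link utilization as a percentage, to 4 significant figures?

14.79 %

t_tx = L/R = 74096/33700000 = 0.00219869 s.
t_prop = 1900000/300000000 = 0.00633333 s; RTT = 0.0126667 s.
Cycle = t_tx + RTT = 0.0148654 s.
Utilization = t_tx / cycle = 0.00219869/0.0148654 = 14.79 %.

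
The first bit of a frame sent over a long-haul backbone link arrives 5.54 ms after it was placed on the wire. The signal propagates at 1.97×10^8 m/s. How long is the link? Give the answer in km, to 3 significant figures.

d = s × t_prop = 197000000 × 0.00554 = 1090 km.

1090 km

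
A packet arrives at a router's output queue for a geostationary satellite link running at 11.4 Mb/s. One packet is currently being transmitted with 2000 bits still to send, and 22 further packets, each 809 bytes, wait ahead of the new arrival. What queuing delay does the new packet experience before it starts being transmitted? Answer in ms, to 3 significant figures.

Each queued packet: L/R = 6472/11400000 = 0.567719 ms.
22 queued → 12.4898 ms.
Plus remaining 2000 bits of current packet: 0.175439 ms.
Queuing delay = 12.7 ms.

12.7 ms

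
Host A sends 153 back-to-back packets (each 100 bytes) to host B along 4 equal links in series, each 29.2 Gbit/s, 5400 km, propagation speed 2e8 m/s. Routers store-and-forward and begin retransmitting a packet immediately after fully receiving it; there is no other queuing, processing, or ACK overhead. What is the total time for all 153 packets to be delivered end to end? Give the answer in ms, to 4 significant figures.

Per-hop transmission t_tx = L/R = 800/29200000000 = 2.73973e-05 ms.
Per-hop propagation t_prop = 5400000/200000000 = 27 ms.
Pipeline fill: first packet needs 4·t_tx to clear all hops; remaining 152 packets each add one t_tx.
Total = (4+153-1)·t_tx + 4·t_prop = 156·2.73973e-05 + 4·27 = 108.0 ms.

108.0 ms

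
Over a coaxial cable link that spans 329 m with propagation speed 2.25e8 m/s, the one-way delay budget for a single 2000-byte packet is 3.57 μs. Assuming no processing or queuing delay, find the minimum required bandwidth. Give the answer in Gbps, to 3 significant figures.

L = 16000 bits.
Propagation delay = 329 / 225000000 = 1.46222 μs.
Transmission budget = 3.57 − 1.46222 = 2.10778 μs.
R ≥ L / t_tx = 16000 bits / 2.10778e-06 s = 7.59 Gbps.

7.59 Gbps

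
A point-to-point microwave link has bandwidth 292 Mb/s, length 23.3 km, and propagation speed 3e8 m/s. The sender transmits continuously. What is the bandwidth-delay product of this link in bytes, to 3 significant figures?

2830 bytes

Propagation delay = 23300 / 300000000 = 7.76667e-05 s.
BDP = R × t_prop = 292000000 × 7.76667e-05 = 22678.7 bits.
In bytes: 22678.7/8 = 2830 bytes.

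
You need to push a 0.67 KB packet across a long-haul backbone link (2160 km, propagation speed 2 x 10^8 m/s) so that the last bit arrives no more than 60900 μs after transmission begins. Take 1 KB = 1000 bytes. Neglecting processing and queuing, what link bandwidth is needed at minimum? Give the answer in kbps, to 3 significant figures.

107 kbps

L = 5360 bits.
Propagation delay = 2160000 / 200000000 = 10800 μs.
Transmission budget = 60900 − 10800 = 50100 μs.
R ≥ L / t_tx = 5360 bits / 0.0501 s = 107 kbps.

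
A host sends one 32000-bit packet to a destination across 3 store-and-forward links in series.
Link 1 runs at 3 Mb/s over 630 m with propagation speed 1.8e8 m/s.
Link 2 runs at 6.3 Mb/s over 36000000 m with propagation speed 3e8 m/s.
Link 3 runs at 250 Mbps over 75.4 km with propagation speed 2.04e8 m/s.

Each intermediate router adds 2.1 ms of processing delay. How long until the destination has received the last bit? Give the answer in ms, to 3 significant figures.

Transmission delays (L/R per hop): 10.6667, 5.07937, 0.128 ms; sum = 15.874 ms.
Propagation delays (d/s per hop): 0.0035, 120, 0.369608 ms; sum = 120.373 ms.
Processing at 2 router(s): 2 × 2.1 ms = 4.2 ms.
End-to-end = 140 ms.

140 ms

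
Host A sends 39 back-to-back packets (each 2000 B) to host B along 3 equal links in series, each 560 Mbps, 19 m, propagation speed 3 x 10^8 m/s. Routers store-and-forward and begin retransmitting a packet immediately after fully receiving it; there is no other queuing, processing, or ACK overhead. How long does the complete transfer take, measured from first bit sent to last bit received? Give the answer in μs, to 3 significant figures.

1170 μs

Per-hop transmission t_tx = L/R = 16000/560000000 = 28.5714 μs.
Per-hop propagation t_prop = 19/300000000 = 0.0633333 μs.
Pipeline fill: first packet needs 3·t_tx to clear all hops; remaining 38 packets each add one t_tx.
Total = (3+39-1)·t_tx + 3·t_prop = 41·28.5714 + 3·0.0633333 = 1170 μs.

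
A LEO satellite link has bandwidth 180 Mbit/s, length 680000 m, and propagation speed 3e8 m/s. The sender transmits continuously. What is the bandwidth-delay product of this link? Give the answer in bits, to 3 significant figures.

408000 bits

Propagation delay = 680000 / 300000000 = 0.00226667 s.
BDP = R × t_prop = 180000000 × 0.00226667 = 408000 bits.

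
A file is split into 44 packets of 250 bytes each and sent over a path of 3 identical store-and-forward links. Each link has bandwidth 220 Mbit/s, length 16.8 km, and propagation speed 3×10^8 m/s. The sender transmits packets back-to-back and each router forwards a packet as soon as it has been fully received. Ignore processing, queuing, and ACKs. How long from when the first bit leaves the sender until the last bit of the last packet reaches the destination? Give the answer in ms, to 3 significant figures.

Per-hop transmission t_tx = L/R = 2000/220000000 = 0.00909091 ms.
Per-hop propagation t_prop = 16800/300000000 = 0.056 ms.
Pipeline fill: first packet needs 3·t_tx to clear all hops; remaining 43 packets each add one t_tx.
Total = (3+44-1)·t_tx + 3·t_prop = 46·0.00909091 + 3·0.056 = 0.586 ms.

0.586 ms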